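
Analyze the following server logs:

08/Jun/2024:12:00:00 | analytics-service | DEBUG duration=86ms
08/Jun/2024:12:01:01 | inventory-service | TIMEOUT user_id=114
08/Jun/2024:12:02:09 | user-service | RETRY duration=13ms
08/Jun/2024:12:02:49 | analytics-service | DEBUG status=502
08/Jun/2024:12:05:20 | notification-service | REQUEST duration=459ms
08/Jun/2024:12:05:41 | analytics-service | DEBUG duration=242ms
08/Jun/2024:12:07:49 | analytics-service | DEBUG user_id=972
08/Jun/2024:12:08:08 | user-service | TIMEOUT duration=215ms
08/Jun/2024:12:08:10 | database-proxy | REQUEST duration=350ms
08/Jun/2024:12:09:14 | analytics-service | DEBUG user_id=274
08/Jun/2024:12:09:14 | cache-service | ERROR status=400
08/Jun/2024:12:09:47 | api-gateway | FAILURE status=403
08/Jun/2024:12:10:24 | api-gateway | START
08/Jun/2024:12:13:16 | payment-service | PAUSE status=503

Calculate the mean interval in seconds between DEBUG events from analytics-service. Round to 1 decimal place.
138.5

To calculate average interval:

1. Find all DEBUG events for analytics-service in order
2. Calculate time gaps between consecutive events
3. Compute mean of gaps: 554 / 4 = 138.5 seconds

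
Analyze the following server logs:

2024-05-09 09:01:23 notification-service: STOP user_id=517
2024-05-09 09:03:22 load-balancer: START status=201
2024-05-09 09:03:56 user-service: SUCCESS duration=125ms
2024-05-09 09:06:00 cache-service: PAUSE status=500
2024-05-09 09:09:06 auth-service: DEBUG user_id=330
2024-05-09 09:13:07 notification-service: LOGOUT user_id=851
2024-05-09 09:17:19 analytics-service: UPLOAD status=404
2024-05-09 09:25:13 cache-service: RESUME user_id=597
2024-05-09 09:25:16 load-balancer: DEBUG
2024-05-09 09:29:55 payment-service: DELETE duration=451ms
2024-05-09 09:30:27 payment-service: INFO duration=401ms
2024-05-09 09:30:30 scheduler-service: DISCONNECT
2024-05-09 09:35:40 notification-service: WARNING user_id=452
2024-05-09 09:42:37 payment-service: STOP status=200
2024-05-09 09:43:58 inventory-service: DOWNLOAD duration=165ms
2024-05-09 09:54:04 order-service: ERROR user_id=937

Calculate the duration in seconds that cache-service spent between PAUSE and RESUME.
1153

To calculate state duration:

1. Find PAUSE event for cache-service: 2024-05-09 09:06:00
2. Find RESUME event for cache-service: 2024-05-09 09:25:13
3. Calculate duration: 2024-05-09 09:25:13 - 2024-05-09 09:06:00 = 1153 seconds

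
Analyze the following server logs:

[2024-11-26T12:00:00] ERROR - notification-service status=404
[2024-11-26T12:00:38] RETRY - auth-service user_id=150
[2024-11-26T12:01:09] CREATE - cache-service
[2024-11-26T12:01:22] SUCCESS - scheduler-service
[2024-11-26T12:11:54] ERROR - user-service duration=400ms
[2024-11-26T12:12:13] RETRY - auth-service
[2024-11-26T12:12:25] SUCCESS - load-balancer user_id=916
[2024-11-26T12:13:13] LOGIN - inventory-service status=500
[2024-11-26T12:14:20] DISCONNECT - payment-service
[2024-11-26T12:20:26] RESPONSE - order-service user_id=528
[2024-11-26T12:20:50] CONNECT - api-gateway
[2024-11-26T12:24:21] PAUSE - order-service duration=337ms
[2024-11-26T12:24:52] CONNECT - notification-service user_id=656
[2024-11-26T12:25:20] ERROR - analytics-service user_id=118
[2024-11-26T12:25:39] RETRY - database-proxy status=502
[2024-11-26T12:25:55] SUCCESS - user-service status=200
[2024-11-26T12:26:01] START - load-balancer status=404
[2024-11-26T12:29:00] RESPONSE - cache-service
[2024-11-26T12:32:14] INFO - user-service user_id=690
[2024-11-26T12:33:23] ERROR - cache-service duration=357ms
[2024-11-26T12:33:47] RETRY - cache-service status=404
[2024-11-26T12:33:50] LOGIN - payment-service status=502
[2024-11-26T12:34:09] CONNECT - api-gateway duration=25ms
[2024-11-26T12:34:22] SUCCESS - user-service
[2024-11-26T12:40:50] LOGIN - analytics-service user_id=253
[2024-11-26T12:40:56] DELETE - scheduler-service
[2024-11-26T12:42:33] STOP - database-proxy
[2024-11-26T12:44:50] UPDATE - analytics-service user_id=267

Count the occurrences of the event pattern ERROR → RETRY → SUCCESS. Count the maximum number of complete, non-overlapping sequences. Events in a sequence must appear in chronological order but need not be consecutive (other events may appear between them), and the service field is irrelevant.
4

To count sequences:

1. Look for pattern: ERROR → RETRY → SUCCESS
2. Greedily scan the log in chronological order, matching each sequence element in turn (ignoring service)
3. Each time the full pattern completes, increment the count and restart matching from the next event
4. Complete non-overlapping sequences found: 4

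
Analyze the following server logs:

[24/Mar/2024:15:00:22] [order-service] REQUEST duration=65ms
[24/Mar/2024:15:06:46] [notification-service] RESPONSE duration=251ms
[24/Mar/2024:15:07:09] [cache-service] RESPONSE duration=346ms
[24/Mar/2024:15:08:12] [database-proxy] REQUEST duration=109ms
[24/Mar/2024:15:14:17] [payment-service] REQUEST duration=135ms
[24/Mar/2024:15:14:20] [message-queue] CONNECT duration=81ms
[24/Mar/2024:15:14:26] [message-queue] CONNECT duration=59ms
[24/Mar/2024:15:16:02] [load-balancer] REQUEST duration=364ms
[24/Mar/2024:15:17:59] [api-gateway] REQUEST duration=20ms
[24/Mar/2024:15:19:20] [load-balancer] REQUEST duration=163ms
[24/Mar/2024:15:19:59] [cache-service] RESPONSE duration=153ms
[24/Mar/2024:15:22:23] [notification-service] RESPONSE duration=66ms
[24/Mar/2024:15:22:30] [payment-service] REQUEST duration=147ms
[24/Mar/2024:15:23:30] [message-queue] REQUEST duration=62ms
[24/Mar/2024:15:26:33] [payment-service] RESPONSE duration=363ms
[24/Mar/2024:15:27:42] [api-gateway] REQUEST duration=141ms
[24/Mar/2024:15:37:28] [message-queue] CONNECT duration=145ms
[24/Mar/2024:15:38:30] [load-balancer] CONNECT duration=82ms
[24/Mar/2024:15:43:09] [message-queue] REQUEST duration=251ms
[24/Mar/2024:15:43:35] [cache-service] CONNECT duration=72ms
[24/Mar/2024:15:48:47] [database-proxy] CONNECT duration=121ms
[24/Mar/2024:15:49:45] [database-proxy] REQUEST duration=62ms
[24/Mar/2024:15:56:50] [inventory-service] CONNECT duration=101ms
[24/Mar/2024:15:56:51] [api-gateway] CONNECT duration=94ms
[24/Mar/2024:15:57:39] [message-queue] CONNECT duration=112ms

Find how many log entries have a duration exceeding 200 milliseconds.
5

To count timeouts:

1. Threshold: 200ms
2. Extract duration from each log entry
3. Count entries where duration > 200
4. Timeout count: 5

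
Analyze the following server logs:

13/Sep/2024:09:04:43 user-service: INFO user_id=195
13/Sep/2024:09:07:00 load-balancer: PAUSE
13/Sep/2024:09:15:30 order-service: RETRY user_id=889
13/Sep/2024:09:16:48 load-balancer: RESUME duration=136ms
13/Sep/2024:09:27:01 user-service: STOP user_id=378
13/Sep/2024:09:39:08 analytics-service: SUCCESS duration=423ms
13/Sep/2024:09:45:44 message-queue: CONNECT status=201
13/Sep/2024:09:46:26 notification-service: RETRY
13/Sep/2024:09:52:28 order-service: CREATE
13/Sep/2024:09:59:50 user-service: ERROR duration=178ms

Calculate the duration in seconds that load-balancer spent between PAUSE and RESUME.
588

To calculate state duration:

1. Find PAUSE event for load-balancer: 13/Sep/2024:09:07:00
2. Find RESUME event for load-balancer: 13/Sep/2024:09:16:48
3. Calculate duration: 13/Sep/2024:09:16:48 - 13/Sep/2024:09:07:00 = 588 seconds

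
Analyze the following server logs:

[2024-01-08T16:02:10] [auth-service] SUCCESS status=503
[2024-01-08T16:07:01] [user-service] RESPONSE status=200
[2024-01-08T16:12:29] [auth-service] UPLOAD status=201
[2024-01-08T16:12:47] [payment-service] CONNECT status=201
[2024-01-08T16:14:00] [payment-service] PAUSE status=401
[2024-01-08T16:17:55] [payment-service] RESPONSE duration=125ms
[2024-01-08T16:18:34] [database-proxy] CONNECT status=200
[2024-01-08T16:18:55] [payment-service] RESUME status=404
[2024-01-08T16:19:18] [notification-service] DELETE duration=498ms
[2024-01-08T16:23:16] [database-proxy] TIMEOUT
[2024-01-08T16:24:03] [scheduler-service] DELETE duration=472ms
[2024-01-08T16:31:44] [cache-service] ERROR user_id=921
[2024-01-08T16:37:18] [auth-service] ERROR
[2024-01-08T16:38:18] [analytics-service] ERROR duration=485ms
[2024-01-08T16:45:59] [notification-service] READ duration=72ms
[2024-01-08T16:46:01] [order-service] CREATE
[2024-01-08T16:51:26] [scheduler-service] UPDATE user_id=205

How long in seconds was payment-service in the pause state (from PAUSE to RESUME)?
295

To calculate state duration:

1. Find PAUSE event for payment-service: 2024-01-08T16:14:00
2. Find RESUME event for payment-service: 2024-01-08T16:18:55
3. Calculate duration: 2024-01-08T16:18:55 - 2024-01-08T16:14:00 = 295 seconds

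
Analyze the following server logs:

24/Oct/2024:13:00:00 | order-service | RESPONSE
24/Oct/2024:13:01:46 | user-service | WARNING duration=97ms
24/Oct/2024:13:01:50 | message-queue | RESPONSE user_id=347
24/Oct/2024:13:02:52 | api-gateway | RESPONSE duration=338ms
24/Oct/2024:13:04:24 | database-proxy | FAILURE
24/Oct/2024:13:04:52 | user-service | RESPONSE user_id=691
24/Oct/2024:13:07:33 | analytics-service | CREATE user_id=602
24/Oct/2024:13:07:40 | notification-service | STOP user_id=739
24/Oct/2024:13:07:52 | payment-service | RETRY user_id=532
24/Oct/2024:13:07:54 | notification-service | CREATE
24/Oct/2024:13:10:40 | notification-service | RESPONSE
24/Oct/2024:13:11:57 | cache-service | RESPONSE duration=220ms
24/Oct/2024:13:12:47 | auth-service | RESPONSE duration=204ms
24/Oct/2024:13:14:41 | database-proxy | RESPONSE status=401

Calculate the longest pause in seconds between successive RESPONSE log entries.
348

To find the longest gap:

1. Extract all RESPONSE events in chronological order
2. Calculate time differences between consecutive events
3. Find the maximum difference
4. Longest gap: 348 seconds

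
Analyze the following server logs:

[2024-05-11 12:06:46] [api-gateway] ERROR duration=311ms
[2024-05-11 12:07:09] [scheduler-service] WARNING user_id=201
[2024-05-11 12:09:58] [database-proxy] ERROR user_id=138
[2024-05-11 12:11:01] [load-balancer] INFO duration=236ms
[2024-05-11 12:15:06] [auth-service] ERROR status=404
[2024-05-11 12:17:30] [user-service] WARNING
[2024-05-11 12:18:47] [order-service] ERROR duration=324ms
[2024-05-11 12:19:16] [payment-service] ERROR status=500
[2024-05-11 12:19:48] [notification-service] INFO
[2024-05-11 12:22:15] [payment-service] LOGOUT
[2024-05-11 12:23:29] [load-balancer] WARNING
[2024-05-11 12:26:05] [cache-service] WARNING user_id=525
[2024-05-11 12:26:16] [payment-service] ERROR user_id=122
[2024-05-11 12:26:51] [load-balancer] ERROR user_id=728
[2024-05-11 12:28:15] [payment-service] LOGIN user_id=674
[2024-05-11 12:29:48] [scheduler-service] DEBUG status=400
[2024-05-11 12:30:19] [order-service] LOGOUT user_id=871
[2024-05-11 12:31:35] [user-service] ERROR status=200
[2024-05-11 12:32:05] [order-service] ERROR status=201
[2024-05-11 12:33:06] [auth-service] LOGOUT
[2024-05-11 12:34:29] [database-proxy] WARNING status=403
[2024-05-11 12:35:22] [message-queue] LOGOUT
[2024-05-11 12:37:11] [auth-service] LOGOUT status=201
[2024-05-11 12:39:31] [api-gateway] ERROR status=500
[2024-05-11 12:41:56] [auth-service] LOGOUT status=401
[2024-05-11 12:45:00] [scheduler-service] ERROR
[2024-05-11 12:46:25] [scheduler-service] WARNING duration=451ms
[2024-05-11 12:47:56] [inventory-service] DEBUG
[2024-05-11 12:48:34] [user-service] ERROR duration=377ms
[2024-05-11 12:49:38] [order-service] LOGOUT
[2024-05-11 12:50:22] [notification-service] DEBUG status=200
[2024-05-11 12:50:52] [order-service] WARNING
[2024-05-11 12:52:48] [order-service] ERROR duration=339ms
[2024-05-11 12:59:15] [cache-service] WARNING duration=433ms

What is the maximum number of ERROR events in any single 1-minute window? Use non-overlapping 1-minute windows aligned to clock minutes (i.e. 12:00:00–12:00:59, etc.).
2

To find the burst window:

1. Divide the log period into non-overlapping 1-minute windows starting at 12:00
2. Count ERROR events in each window
3. Find the window with maximum count
4. Maximum events in a window: 2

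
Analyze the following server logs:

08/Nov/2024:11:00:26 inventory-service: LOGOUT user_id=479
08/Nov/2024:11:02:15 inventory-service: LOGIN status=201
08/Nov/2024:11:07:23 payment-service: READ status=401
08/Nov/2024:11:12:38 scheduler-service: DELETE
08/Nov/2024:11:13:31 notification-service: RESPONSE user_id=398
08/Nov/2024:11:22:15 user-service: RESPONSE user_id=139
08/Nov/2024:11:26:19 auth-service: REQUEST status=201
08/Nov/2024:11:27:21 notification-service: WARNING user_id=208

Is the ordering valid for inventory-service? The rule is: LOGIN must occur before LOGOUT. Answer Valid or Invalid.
Invalid

To validate ordering:

1. Required order: LOGIN → LOGOUT
2. Rule: LOGIN must occur before LOGOUT
3. Check actual order of events for inventory-service
4. Result: Invalid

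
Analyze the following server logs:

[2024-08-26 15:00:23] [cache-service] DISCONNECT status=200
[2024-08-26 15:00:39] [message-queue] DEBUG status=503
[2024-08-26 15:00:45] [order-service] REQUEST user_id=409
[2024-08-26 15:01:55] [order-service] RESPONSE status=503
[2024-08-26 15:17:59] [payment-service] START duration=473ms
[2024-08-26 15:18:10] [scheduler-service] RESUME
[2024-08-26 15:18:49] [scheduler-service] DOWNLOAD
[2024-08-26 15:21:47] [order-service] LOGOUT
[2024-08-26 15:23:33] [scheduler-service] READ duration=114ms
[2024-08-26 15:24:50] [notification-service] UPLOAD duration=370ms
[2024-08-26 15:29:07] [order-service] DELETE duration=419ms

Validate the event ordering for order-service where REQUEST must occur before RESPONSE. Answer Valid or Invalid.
Valid

To validate ordering:

1. Required order: REQUEST → RESPONSE
2. Rule: REQUEST must occur before RESPONSE
3. Check actual order of events for order-service
4. Result: Valid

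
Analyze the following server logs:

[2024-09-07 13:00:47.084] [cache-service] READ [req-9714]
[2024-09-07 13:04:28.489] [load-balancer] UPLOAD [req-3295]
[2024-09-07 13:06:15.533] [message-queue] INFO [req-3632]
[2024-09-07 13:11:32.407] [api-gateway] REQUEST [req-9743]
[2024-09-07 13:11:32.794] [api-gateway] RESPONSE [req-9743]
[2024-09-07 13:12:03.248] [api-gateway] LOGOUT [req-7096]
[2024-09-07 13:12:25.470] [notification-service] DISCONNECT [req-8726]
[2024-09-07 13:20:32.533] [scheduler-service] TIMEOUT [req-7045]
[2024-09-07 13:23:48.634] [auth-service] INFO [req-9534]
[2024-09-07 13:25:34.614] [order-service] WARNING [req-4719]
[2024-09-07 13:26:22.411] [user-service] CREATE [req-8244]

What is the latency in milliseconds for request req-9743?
387

To calculate latency:

1. Find REQUEST with id req-9743: 2024-09-07 13:11:32.407
2. Find RESPONSE with id req-9743: 2024-09-07 13:11:32.794
3. Latency: 2024-09-07 13:11:32.794 - 2024-09-07 13:11:32.407 = 387ms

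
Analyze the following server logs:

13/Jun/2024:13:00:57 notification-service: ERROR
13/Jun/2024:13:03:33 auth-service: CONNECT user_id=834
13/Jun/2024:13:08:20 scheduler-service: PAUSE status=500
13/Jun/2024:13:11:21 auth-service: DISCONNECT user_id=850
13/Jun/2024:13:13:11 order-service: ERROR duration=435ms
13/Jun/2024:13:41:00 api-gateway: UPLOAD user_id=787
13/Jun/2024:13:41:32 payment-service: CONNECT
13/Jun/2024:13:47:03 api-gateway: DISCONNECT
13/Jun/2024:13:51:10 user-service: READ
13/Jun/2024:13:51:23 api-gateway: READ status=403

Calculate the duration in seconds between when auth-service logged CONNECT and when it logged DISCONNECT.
468

To find the time between events:

1. Locate the first CONNECT event for auth-service: 13/Jun/2024:13:03:33
2. Locate the first DISCONNECT event for auth-service: 13/Jun/2024:13:11:21
3. Calculate the difference: 13/Jun/2024:13:11:21 - 13/Jun/2024:13:03:33 = 468 seconds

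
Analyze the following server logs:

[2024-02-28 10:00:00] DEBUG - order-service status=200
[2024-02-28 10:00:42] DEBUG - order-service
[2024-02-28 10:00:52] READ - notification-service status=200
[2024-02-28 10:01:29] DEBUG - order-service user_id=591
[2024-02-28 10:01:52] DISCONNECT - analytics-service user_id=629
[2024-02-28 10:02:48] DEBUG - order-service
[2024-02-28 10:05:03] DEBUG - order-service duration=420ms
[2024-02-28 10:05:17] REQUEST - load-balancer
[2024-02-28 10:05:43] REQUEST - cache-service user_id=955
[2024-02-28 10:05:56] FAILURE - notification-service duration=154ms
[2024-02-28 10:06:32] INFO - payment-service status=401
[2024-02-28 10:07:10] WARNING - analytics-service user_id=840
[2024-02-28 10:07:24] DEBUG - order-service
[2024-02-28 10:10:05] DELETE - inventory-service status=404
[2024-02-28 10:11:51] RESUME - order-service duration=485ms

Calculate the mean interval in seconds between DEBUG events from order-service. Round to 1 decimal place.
88.8

To calculate average interval:

1. Find all DEBUG events for order-service in order
2. Calculate time gaps between consecutive events
3. Compute mean of gaps: 444 / 5 = 88.8 seconds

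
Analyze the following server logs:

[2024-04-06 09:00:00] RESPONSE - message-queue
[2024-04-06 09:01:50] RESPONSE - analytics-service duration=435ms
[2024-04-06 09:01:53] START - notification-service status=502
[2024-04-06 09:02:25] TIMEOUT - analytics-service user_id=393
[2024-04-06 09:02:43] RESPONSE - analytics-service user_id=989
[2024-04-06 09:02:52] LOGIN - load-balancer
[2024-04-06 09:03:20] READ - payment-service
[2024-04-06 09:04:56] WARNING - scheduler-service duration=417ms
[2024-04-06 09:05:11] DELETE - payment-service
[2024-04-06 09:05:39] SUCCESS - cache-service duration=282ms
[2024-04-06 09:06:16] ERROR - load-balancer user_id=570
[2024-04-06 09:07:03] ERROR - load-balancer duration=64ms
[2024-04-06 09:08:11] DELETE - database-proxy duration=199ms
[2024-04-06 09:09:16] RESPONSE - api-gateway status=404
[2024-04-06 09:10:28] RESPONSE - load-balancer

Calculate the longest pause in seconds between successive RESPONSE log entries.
393

To find the longest gap:

1. Extract all RESPONSE events in chronological order
2. Calculate time differences between consecutive events
3. Find the maximum difference
4. Longest gap: 393 seconds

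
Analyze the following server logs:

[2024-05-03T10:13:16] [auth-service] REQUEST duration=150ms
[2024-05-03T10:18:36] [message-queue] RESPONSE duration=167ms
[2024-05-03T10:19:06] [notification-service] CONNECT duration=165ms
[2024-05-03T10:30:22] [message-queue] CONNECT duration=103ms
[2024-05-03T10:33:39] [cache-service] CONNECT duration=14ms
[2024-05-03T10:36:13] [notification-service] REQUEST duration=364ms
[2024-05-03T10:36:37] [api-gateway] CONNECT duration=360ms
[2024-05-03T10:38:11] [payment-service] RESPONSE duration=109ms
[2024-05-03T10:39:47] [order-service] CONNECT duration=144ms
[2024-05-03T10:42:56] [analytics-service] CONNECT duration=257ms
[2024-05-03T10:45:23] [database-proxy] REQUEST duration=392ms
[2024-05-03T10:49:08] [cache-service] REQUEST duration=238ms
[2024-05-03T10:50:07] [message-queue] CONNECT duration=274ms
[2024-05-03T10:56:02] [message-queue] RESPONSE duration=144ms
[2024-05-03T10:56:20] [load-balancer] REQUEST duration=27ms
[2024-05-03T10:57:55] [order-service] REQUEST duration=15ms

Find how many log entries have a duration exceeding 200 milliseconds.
6

To count timeouts:

1. Threshold: 200ms
2. Extract duration from each log entry
3. Count entries where duration > 200
4. Timeout count: 6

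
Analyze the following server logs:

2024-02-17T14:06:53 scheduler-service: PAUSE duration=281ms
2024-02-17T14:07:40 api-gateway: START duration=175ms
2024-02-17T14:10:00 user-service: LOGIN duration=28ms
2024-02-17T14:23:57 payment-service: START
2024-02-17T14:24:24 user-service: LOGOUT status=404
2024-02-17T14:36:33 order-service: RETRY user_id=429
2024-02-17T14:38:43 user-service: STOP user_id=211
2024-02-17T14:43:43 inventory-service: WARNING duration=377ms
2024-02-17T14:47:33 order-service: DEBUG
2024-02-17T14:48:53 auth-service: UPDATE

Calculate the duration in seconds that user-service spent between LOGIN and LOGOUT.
864

To calculate state duration:

1. Find LOGIN event for user-service: 2024-02-17T14:10:00
2. Find LOGOUT event for user-service: 2024-02-17T14:24:24
3. Calculate duration: 2024-02-17T14:24:24 - 2024-02-17T14:10:00 = 864 seconds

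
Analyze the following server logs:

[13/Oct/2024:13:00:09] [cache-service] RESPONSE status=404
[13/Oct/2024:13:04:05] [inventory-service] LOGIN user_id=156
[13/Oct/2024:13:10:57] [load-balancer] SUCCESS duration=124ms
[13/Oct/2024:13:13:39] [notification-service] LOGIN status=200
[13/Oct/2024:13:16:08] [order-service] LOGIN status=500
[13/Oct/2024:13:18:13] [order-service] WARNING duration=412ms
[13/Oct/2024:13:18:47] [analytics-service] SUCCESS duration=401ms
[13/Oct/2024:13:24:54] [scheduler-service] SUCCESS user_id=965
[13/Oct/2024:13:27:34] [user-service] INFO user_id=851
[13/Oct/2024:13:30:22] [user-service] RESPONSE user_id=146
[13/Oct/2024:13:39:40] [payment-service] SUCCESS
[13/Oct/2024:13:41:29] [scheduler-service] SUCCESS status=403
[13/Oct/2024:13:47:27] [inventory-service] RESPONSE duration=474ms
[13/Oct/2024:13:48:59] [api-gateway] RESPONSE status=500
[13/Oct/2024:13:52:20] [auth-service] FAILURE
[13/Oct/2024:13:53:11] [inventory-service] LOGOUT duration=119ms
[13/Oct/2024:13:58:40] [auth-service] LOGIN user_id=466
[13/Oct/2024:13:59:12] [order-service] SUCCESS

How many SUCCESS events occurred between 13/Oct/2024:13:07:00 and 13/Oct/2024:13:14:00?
1

To count events in the time window:

1. Window boundaries: 13/Oct/2024:13:07:00 to 13/Oct/2024:13:14:00
2. Filter for SUCCESS events within this window
3. Count matching events: 1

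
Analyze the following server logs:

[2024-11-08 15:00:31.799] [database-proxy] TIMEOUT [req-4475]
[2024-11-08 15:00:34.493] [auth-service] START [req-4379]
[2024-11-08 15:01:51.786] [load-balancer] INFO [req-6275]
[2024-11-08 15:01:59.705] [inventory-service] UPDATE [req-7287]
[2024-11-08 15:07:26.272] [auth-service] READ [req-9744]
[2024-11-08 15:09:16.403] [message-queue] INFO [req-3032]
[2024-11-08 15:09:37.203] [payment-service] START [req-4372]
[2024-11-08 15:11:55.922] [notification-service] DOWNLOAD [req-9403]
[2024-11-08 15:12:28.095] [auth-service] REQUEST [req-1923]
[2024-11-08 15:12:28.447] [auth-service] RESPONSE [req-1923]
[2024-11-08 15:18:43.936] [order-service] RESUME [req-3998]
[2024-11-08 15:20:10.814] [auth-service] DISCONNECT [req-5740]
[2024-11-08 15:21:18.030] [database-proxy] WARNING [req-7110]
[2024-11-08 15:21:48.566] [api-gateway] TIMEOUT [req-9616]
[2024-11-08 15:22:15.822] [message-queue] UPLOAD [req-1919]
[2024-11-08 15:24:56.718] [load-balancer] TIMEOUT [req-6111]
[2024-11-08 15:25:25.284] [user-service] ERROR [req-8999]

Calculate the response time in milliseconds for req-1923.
352

To calculate latency:

1. Find REQUEST with id req-1923: 2024-11-08 15:12:28.095
2. Find RESPONSE with id req-1923: 2024-11-08 15:12:28.447
3. Latency: 2024-11-08 15:12:28.447 - 2024-11-08 15:12:28.095 = 352ms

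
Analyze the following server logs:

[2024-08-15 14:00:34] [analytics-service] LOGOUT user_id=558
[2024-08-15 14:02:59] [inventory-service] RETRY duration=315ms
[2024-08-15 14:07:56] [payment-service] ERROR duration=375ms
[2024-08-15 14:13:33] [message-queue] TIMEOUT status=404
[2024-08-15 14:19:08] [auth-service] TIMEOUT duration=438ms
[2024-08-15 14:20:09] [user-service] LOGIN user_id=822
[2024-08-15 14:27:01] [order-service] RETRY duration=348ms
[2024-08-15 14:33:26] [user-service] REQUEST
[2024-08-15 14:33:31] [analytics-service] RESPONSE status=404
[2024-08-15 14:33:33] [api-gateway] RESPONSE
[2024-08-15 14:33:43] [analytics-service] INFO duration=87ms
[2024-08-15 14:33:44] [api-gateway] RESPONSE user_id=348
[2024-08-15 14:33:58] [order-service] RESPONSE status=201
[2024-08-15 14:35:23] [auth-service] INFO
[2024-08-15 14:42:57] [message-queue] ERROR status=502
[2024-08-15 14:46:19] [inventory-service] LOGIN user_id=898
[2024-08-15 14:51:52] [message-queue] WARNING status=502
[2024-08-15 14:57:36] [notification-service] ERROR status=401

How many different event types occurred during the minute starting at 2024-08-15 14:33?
3

To count unique event types:

1. Filter events in the minute starting at 2024-08-15 14:33
2. Extract event types from matching entries
3. Count unique types: 3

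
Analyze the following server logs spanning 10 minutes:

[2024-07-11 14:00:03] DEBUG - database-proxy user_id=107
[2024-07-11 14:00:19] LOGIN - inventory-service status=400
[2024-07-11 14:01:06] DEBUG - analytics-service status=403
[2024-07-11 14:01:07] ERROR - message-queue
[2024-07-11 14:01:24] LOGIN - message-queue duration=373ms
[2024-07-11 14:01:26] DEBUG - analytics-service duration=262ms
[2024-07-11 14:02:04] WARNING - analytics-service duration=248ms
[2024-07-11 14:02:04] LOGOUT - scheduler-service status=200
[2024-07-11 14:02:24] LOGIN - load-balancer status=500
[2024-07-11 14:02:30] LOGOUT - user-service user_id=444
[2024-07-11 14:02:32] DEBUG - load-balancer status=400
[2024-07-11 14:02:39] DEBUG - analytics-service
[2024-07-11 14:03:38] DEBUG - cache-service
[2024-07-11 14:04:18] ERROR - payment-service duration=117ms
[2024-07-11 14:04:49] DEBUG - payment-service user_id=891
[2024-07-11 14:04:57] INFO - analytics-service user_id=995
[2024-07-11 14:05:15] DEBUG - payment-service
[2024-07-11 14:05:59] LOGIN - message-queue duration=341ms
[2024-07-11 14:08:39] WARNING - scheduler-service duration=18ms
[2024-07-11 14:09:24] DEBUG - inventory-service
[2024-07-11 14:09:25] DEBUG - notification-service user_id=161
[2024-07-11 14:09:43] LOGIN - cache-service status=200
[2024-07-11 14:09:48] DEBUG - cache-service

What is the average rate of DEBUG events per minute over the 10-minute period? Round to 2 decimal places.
1.1

To calculate the rate:

1. Count total DEBUG events: 11
2. Total time period: 10 minutes
3. Rate = 11 / 10 = 1.1 events per minute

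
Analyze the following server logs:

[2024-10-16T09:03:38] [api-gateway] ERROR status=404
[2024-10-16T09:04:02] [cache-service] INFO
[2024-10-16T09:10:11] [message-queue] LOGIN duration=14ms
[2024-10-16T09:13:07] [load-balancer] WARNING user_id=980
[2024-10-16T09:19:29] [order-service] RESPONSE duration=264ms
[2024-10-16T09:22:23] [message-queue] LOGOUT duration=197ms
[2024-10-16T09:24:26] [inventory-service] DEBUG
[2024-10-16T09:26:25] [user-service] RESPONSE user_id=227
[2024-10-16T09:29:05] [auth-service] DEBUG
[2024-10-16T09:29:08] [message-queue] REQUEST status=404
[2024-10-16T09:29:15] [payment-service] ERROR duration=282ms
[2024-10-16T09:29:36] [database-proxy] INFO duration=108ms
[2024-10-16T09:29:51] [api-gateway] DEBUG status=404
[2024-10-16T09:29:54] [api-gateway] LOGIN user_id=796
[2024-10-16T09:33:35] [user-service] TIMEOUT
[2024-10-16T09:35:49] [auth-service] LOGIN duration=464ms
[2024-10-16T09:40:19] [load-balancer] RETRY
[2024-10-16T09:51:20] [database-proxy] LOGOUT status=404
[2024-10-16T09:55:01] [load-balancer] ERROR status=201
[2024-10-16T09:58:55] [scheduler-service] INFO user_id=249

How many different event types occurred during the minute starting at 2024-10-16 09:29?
5

To count unique event types:

1. Filter events in the minute starting at 2024-10-16 09:29
2. Extract event types from matching entries
3. Count unique types: 5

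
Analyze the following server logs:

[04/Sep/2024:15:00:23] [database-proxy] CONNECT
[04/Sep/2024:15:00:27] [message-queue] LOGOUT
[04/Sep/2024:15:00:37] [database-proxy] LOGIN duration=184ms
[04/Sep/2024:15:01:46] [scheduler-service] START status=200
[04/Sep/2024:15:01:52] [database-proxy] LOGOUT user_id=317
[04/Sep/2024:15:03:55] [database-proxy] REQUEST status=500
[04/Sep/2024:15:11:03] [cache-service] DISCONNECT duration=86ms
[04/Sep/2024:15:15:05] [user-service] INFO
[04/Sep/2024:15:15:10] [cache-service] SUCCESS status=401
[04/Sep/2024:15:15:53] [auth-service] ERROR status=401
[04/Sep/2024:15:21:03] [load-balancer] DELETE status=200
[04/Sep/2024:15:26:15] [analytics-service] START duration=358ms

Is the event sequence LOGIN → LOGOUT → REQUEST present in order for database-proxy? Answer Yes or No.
Yes

To verify sequence order:

1. Find all events in sequence LOGIN → LOGOUT → REQUEST for database-proxy
2. Extract their timestamps
3. Check if timestamps are in ascending order
4. Result: Yes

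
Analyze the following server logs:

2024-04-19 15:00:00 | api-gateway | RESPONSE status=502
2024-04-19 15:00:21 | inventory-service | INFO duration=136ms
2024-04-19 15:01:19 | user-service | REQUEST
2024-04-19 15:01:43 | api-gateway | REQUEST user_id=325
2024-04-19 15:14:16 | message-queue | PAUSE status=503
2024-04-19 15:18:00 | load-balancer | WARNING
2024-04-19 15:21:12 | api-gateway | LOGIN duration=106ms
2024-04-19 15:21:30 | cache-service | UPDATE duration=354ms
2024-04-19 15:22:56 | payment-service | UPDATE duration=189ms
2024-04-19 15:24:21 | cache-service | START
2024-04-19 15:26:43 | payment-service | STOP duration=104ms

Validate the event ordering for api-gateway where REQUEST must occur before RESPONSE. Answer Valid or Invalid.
Invalid

To validate ordering:

1. Required order: REQUEST → RESPONSE
2. Rule: REQUEST must occur before RESPONSE
3. Check actual order of events for api-gateway
4. Result: Invalid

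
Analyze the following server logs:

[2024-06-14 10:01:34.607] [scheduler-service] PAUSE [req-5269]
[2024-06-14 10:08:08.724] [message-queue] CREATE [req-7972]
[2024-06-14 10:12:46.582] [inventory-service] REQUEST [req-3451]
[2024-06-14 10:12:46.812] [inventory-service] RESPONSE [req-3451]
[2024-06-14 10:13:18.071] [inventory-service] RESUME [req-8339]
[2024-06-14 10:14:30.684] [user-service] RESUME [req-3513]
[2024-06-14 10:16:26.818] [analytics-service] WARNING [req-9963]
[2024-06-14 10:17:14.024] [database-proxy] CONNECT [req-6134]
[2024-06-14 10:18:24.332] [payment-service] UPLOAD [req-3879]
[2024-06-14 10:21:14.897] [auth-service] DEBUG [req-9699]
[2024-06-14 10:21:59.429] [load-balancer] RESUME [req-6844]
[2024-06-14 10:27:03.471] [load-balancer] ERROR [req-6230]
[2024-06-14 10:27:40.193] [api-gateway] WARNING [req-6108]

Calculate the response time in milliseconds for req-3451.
230

To calculate latency:

1. Find REQUEST with id req-3451: 2024-06-14 10:12:46.582
2. Find RESPONSE with id req-3451: 2024-06-14 10:12:46.812
3. Latency: 2024-06-14 10:12:46.812 - 2024-06-14 10:12:46.582 = 230ms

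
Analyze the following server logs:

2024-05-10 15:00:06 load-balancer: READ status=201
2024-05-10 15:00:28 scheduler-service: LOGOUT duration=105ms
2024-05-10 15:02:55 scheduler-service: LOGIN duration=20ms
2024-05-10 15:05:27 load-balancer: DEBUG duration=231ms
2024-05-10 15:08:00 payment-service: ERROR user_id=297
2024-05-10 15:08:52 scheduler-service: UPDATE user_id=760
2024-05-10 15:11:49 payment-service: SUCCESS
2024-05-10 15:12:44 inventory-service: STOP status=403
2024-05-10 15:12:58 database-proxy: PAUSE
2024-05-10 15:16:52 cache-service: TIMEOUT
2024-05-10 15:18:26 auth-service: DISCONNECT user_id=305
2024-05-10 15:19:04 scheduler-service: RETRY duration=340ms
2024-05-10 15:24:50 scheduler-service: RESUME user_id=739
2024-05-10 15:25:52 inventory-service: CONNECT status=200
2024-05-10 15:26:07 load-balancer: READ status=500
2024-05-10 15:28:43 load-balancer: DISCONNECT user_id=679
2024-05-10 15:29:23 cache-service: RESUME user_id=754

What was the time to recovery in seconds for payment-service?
229

To calculate recovery time:

1. Find ERROR event for payment-service: 2024-05-10 15:08:00
2. Find next SUCCESS event for payment-service: 2024-05-10 15:11:49
3. Recovery time: 2024-05-10 15:11:49 - 2024-05-10 15:08:00 = 229 seconds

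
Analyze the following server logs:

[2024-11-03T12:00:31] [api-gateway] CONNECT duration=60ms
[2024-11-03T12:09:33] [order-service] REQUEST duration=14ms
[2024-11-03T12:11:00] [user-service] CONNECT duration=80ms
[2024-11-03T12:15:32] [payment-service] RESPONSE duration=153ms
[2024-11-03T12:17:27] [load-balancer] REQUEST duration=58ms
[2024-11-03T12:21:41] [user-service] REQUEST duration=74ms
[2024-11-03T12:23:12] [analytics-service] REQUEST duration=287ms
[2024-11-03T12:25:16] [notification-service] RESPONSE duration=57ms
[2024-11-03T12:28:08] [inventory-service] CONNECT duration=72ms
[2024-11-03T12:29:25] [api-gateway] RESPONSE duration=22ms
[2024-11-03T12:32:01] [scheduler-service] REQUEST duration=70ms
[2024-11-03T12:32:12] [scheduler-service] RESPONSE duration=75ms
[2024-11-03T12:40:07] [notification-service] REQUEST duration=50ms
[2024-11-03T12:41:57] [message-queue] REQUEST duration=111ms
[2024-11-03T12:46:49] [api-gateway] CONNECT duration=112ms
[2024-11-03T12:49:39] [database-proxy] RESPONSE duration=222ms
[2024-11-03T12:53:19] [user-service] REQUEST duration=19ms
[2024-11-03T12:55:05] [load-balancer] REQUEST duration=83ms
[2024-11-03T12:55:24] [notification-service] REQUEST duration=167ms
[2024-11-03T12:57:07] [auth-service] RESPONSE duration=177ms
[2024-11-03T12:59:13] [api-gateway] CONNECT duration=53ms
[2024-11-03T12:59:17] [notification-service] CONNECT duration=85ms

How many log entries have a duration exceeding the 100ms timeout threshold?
7

To count timeouts:

1. Threshold: 100ms
2. Extract duration from each log entry
3. Count entries where duration > 100
4. Timeout count: 7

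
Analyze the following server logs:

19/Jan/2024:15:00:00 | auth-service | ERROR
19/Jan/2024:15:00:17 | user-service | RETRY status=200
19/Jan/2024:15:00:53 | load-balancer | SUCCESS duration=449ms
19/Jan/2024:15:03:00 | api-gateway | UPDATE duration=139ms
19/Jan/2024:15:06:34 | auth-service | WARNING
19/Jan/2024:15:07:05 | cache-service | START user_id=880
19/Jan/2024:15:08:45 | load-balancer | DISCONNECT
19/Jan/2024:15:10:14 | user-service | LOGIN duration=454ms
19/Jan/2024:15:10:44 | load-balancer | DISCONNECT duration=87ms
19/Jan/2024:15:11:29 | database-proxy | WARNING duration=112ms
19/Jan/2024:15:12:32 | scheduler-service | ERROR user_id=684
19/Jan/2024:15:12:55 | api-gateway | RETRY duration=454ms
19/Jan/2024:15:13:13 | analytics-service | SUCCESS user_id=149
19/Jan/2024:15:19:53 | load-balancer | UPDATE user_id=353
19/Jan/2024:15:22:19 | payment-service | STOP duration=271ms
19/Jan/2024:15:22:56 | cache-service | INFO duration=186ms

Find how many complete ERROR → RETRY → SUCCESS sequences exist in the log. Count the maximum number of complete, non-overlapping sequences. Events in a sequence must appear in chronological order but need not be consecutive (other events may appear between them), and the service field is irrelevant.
2

To count sequences:

1. Look for pattern: ERROR → RETRY → SUCCESS
2. Greedily scan the log in chronological order, matching each sequence element in turn (ignoring service)
3. Each time the full pattern completes, increment the count and restart matching from the next event
4. Complete non-overlapping sequences found: 2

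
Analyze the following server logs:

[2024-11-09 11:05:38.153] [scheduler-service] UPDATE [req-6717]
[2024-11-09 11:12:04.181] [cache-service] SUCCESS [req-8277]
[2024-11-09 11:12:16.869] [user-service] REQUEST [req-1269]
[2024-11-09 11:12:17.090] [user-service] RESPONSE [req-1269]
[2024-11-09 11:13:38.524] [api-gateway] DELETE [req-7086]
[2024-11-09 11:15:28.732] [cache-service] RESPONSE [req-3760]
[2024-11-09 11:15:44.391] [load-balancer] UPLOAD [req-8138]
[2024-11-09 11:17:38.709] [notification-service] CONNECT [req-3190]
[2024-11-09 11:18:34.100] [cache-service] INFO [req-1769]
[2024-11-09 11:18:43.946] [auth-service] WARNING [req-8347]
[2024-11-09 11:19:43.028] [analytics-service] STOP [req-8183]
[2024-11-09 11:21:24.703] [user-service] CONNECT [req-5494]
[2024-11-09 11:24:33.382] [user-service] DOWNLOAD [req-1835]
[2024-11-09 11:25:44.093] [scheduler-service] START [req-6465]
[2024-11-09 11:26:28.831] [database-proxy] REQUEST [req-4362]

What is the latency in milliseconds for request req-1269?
221

To calculate latency:

1. Find REQUEST with id req-1269: 2024-11-09 11:12:16.869
2. Find RESPONSE with id req-1269: 2024-11-09 11:12:17.090
3. Latency: 2024-11-09 11:12:17.090 - 2024-11-09 11:12:16.869 = 221ms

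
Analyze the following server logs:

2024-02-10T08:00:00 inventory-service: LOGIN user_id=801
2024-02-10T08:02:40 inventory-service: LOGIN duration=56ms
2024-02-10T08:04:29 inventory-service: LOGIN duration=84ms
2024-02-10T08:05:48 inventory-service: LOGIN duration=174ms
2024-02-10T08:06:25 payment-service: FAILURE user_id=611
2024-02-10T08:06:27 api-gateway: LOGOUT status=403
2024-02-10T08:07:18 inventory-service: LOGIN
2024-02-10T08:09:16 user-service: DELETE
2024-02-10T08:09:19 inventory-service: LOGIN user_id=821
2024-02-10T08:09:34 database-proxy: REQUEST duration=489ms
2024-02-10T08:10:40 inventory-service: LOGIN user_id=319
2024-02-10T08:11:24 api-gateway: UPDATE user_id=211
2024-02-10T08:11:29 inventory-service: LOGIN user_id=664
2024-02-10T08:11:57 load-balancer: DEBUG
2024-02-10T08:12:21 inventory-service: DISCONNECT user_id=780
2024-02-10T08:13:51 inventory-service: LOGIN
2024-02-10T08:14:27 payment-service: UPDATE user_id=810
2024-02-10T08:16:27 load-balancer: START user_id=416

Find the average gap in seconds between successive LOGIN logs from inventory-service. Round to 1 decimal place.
103.9

To calculate average interval:

1. Find all LOGIN events for inventory-service in order
2. Calculate time gaps between consecutive events
3. Compute mean of gaps: 831 / 8 = 103.9 seconds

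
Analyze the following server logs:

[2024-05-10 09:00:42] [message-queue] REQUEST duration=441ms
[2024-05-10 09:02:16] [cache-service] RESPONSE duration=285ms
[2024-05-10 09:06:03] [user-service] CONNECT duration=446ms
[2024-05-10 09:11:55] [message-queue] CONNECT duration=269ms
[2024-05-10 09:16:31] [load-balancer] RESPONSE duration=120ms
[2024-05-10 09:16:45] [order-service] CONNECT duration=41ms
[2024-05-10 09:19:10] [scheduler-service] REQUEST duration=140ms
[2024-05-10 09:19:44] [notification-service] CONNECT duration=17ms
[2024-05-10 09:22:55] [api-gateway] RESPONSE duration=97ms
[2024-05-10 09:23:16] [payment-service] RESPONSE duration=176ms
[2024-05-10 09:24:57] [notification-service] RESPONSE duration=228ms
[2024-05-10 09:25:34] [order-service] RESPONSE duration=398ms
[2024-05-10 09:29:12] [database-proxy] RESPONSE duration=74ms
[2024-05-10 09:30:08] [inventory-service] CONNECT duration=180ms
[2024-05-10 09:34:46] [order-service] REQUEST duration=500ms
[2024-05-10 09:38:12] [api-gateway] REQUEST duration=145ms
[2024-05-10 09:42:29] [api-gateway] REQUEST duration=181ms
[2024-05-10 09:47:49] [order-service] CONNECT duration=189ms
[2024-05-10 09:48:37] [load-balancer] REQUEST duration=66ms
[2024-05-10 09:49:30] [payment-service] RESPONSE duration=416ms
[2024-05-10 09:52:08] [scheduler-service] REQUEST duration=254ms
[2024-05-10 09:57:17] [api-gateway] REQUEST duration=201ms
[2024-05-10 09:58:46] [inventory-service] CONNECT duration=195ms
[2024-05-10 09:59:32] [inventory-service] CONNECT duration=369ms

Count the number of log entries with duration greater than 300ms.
6

To count timeouts:

1. Threshold: 300ms
2. Extract duration from each log entry
3. Count entries where duration > 300
4. Timeout count: 6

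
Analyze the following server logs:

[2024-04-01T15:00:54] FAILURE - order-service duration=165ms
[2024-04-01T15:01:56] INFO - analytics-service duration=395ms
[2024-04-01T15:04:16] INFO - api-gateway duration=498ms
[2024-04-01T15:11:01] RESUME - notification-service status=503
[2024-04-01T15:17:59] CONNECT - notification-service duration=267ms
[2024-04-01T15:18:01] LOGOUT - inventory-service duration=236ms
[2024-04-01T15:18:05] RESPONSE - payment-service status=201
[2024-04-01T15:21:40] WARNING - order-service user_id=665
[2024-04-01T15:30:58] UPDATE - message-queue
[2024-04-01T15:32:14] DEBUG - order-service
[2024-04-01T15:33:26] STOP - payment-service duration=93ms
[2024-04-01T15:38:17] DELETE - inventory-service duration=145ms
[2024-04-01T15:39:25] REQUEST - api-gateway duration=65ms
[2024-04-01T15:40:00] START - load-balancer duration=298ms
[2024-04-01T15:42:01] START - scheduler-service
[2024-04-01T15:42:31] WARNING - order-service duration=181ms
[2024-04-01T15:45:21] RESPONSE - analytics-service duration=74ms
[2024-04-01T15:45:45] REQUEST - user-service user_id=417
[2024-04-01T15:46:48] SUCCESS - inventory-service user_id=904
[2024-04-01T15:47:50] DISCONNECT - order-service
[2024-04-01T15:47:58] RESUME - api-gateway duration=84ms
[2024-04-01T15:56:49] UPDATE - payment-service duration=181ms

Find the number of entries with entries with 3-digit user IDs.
3

To find matching entries:

1. Pattern to match: entries with 3-digit user IDs
2. Scan each log entry for the pattern
3. Count matches: 3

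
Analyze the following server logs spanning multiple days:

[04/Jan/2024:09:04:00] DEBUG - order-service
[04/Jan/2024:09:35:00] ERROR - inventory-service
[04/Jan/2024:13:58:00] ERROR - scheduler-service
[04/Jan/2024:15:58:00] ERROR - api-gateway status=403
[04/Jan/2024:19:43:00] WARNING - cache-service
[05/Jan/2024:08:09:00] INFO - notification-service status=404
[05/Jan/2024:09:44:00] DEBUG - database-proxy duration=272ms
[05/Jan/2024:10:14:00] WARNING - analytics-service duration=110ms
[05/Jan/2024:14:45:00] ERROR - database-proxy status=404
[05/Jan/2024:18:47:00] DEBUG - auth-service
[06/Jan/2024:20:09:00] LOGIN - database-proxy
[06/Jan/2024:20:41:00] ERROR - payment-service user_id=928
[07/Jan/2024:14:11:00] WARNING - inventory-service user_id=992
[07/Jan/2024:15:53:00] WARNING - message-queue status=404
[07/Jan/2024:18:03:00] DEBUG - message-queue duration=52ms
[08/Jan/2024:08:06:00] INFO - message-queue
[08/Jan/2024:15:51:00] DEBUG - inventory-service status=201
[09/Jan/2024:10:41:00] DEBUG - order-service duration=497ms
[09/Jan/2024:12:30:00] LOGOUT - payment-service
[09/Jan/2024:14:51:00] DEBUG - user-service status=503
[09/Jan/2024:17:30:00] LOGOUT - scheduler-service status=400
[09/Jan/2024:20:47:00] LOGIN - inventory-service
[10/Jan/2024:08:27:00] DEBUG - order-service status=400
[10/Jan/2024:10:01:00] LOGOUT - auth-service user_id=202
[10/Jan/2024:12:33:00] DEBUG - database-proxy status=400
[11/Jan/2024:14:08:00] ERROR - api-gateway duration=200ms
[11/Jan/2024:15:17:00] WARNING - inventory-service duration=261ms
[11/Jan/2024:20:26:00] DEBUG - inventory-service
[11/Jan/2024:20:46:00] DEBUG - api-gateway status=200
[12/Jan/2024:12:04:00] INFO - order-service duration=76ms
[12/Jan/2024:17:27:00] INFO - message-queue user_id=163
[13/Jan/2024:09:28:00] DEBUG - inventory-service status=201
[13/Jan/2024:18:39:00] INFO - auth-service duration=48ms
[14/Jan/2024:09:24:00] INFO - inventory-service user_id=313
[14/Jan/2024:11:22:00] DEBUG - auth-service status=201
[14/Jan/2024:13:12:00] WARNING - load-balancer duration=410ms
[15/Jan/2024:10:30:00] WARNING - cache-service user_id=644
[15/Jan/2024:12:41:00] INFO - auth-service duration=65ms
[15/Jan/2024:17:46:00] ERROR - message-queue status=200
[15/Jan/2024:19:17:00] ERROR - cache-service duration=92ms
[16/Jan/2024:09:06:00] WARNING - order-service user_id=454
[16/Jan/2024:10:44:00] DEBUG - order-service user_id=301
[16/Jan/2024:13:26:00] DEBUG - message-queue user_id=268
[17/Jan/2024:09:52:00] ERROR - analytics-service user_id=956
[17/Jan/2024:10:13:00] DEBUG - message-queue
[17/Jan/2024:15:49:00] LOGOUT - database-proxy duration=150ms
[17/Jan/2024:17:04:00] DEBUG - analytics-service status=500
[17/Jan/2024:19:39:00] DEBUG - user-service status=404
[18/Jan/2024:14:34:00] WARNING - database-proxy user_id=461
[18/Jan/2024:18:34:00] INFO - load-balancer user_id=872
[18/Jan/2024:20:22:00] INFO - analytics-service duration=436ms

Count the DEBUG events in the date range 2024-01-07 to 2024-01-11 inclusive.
8

To filter by date range:

1. Date range: 2024-01-07 through 2024-01-11, both dates inclusive
2. Filter for DEBUG events whose date falls in this range
3. Count matching events: 8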